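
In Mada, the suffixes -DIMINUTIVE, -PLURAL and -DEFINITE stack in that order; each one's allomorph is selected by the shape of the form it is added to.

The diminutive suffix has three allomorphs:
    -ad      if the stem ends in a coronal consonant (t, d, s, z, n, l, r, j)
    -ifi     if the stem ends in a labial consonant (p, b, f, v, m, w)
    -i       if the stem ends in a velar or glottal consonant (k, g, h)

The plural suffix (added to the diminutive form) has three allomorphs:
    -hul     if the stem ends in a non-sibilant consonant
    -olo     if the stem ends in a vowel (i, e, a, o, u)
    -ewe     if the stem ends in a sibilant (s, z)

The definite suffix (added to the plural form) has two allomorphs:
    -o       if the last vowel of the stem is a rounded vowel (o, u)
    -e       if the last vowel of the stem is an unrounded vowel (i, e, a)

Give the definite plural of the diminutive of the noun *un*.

unadhulo

*un*: final consonant = /n/, coronal → -ad → *unad*.
Since the final sound of the diminutive form *unad* is /d/ (a non-sibilant consonant), it takes -hul, giving *unadhul*.
Since the last vowel of the plural form *unadhul* is /u/ (a rounded vowel), it takes -o, giving *unadhulo*.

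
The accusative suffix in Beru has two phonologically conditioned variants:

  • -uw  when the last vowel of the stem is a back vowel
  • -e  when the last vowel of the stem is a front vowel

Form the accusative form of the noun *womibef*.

*womibef* — last vowel /e/ (a front vowel) → -e → *womibefe*.

womibefe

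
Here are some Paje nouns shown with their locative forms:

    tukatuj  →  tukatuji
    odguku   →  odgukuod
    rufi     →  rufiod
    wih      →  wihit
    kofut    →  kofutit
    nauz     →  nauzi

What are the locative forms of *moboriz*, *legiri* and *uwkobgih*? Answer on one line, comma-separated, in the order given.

moborizi, legiriod, uwkobgihit

The suffix is conditioned by the final sound: -it when the stem ends in a voiceless consonant (*wih*, *kofut*); -i when the stem ends in a voiced consonant (*tukatuj*, *nauz*); -od when the stem ends in a vowel (*odguku*, *rufi*).
*moboriz* — final sound /z/ (a voiced consonant) → -i → *moborizi*.
The final sound of *legiri* is /i/, which is a vowel, so the suffix is -od, giving *legiriod*.
*uwkobgih* — final sound /h/ (a voiceless consonant) → -it → *uwkobgihit*.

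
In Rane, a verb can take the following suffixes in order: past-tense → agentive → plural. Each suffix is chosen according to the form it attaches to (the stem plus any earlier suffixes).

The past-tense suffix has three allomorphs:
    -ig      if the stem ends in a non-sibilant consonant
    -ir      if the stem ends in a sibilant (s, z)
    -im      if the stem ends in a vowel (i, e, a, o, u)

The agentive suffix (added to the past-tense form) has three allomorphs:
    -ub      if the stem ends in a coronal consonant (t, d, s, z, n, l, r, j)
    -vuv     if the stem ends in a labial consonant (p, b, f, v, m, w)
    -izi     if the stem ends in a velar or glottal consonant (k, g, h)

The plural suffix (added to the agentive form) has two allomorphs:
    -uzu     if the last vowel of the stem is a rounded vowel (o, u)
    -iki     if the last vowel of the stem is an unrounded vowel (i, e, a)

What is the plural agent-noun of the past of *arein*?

areinigiziiki

Since the final sound of *arein* is /n/ (a non-sibilant consonant), it takes -ig, giving *areinig*.
The past-tense form *areinig* — final consonant /g/ (velar/glottal) → -izi → *areinigizi*.
Since the last vowel of the agentive form *areinigizi* is /i/ (an unrounded vowel), it takes -iki, giving *areinigiziiki*.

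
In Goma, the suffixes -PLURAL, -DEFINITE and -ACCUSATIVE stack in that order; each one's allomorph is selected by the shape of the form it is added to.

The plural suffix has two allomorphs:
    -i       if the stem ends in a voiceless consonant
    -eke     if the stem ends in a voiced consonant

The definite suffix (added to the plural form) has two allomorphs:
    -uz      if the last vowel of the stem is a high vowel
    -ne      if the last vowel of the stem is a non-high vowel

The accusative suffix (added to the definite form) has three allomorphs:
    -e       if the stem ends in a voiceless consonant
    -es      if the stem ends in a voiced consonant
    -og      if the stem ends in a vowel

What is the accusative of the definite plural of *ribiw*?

ribiwekeneog

Since the final consonant of *ribiw* is /w/ (voiced), it takes -eke, giving *ribiweke*.
The plural form *ribiweke* — last vowel /e/ (a non-high vowel) → -ne → *ribiwekene*.
The definite form *ribiwekene* — final sound /e/ (a vowel) → -og → *ribiwekeneog*.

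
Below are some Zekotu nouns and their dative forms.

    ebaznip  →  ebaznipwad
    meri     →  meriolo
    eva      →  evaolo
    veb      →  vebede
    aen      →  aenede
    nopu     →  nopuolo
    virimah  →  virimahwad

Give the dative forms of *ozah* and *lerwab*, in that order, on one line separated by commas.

The pattern is voicing of the final sound: -wad when the stem ends in a voiceless consonant (*ebaznip*, *virimah*); -ede when the stem ends in a voiced consonant (*veb*, *aen*); -olo when the stem ends in a vowel (*meri*, *eva*, *nopu*).
*ozah* — final sound /h/ (a voiceless consonant) → -wad → *ozahwad*.
*lerwab* — final sound /b/ (a voiced consonant) → -ede → *lerwabede*.

ozahwad, lerwabede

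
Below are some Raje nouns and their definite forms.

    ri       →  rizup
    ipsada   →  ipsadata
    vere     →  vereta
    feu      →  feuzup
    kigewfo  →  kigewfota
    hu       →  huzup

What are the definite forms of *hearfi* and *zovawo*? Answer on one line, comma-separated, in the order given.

hearfizup, zovawota

The alternation tracks the last vowel of the stem — -zup when the last vowel of the stem is a high vowel (*ri*, *feu*, *hu*); -ta when the last vowel of the stem is a non-high vowel (*ipsada*, *vere*, *kigewfo*).
The last vowel of *hearfi* is /i/, which is a high vowel, so the suffix is -zup, giving *hearfizup*.
*zovawo*: last vowel = /o/, a non-high vowel → -ta → *zovawota*.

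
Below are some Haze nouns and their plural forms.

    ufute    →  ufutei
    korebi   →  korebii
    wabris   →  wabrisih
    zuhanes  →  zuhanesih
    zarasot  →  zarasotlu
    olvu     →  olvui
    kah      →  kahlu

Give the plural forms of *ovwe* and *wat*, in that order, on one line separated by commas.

Looking at the final sound of each stem: -ih when the stem ends in a sibilant (*wabris*, *zuhanes*); -lu when the stem ends in a non-sibilant consonant (*zarasot*, *kah*); -i when the stem ends in a vowel (*ufute*, *korebi*, *olvu*).
*ovwe* — final sound /e/ (a vowel) → -i → *ovwei*.
*wat*: final sound = /t/, a non-sibilant consonant → -lu → *watlu*.

ovwei, watlu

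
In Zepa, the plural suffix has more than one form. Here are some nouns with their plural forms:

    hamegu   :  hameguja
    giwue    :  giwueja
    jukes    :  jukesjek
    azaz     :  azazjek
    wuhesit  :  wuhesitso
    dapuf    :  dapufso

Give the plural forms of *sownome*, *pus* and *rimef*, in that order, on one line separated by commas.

The pattern is sibilance of the final sound: -jek when the stem ends in a sibilant (*jukes*, *azaz*); -so when the stem ends in a non-sibilant consonant (*wuhesit*, *dapuf*); -ja when the stem ends in a vowel (*hamegu*, *giwue*).
The final sound of *sownome* is /e/, which is a vowel, so the suffix is -ja, giving *sownomeja*.
*pus* — final sound /s/ (a sibilant) → -jek → *pusjek*.
The final sound of *rimef* is /f/, which is a non-sibilant consonant, so the suffix is -so, giving *rimefso*.

sownomeja, pusjek, rimefso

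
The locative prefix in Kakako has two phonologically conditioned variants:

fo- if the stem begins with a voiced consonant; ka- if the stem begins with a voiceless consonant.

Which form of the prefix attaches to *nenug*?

*nenug*: first consonant = /n/, voiced → fo-.

fo-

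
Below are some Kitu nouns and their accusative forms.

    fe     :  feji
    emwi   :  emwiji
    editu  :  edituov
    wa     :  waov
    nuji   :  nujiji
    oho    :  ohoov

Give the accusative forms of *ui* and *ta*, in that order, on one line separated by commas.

uiji, taov

The alternation tracks the last vowel of the stem — -ji when the last vowel of the stem is a front vowel (*fe*, *emwi*, *nuji*); -ov when the last vowel of the stem is a back vowel (*editu*, *wa*, *oho*).
*ui* — last vowel /i/ (a front vowel) → -ji → *uiji*.
The last vowel of *ta* is /a/, which is a back vowel, so the suffix is -ov, giving *taov*.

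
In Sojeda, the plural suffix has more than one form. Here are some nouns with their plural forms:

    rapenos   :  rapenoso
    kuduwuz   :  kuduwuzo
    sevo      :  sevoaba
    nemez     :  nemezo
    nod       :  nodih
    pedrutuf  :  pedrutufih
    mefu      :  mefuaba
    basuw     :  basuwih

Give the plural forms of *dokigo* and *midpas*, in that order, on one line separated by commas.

The suffix is conditioned by the final sound: -o when the stem ends in a sibilant (*rapenos*, *kuduwuz*, *nemez*); -ih when the stem ends in a non-sibilant consonant (*nod*, *pedrutuf*, *basuw*); -aba when the stem ends in a vowel (*sevo*, *mefu*).
*dokigo* — final sound /o/ (a vowel) → -aba → *dokigoaba*.
Since the final sound of *midpas* is /s/ (a sibilant), it takes -o, giving *midpaso*.

dokigoaba, midpaso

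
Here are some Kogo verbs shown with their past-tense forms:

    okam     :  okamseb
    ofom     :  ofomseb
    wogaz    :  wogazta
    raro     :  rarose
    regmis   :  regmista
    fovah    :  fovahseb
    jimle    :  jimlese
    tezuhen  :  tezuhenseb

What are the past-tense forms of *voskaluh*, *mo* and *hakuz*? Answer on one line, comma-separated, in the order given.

voskaluhseb, mose, hakuzta

The alternation tracks the final sound of the stem — -ta when the stem ends in a sibilant (*wogaz*, *regmis*); -seb when the stem ends in a non-sibilant consonant (*okam*, *ofom*, *fovah*, *tezuhen*); -se when the stem ends in a vowel (*raro*, *jimle*).
*voskaluh*: final sound = /h/, a non-sibilant consonant → -seb → *voskaluhseb*.
Since the final sound of *mo* is /o/ (a vowel), it takes -se, giving *mose*.
The final sound of *hakuz* is /z/, which is a sibilant, so the suffix is -ta, giving *hakuzta*.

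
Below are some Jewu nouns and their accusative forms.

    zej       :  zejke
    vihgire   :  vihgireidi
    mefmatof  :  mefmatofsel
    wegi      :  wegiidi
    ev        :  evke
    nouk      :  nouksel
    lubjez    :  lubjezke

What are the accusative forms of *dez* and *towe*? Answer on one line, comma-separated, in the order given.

dezke, toweidi

The pattern is voicing of the final sound: -sel when the stem ends in a voiceless consonant (*mefmatof*, *nouk*); -ke when the stem ends in a voiced consonant (*zej*, *ev*, *lubjez*); -idi when the stem ends in a vowel (*vihgire*, *wegi*).
The final sound of *dez* is /z/, which is a voiced consonant, so the suffix is -ke, giving *dezke*.
*towe* — final sound /e/ (a vowel) → -idi → *toweidi*.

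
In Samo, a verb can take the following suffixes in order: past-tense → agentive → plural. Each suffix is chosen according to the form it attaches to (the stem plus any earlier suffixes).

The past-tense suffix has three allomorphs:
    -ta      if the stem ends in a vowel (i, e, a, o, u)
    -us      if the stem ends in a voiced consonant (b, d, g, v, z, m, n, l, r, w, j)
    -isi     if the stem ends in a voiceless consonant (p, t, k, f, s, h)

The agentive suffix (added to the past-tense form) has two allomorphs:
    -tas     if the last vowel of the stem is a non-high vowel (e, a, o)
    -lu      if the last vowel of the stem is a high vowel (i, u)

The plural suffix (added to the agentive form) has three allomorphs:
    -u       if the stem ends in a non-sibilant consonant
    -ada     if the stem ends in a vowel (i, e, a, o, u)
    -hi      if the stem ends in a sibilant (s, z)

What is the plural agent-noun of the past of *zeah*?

*zeah* — final sound /h/ (a voiceless consonant) → -isi → *zeahisi*.
The last vowel of the past-tense form *zeahisi* is /i/, which is a high vowel, so the agentive suffix is -lu, giving *zeahisilu*.
The agentive form *zeahisilu*: final sound = /u/, a vowel → -ada → *zeahisiluada*.

zeahisiluada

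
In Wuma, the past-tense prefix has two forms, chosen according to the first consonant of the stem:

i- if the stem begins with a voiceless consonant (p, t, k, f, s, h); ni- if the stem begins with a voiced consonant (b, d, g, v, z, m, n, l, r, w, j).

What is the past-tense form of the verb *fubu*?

Since the first consonant of *fubu* is /f/ (voiceless), it takes i-, giving *ifubu*.

ifubu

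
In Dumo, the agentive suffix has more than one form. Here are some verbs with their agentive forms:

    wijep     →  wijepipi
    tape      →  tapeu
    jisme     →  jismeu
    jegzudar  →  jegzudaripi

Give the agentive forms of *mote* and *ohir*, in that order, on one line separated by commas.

moteu, ohiripi

The pattern is consonant vs. vowel: -ipi when the stem ends in a consonant (*wijep*, *jegzudar*); -u when the stem ends in a vowel (*tape*, *jisme*).
The final sound of *mote* is /e/, which is a vowel, so the suffix is -u, giving *moteu*.
Since the final sound of *ohir* is /r/ (a consonant), it takes -ipi, giving *ohiripi*.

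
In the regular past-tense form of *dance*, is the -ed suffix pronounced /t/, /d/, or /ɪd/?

/t/

The stem *dance* ends in a voiceless consonant other than /t/.
The -ed suffix is realized as /ɪd/ after /t, d/; as /t/ after other voiceless consonants; and as /d/ after other voiced sounds.
So -ed on *dance* is pronounced /t/.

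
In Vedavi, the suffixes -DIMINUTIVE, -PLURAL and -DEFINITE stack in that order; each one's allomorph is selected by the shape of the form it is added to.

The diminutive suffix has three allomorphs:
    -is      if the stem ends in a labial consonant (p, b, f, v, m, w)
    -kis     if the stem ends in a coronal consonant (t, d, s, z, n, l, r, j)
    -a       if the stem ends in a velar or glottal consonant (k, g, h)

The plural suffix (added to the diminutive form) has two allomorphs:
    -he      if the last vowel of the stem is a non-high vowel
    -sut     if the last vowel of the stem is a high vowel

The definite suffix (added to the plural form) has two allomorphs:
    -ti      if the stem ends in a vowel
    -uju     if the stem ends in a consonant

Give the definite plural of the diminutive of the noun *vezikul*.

vezikulkissutuju

The final consonant of *vezikul* is /l/, which is coronal, so the diminutive suffix is -kis, giving *vezikulkis*.
The diminutive form *vezikulkis*: last vowel = /i/, a high vowel → -sut → *vezikulkissut*.
The plural form *vezikulkissut* — final sound /t/ (a consonant) → -uju → *vezikulkissutuju*.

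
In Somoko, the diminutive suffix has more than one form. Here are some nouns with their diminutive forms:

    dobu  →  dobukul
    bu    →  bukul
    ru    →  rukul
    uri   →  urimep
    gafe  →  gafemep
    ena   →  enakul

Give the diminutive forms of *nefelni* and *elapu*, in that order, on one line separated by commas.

nefelnimep, elapukul

The alternation tracks the last vowel of the stem — -mep when the last vowel of the stem is a front vowel (*uri*, *gafe*); -kul when the last vowel of the stem is a back vowel (*dobu*, *bu*, *ru*, *ena*).
The last vowel of *nefelni* is /i/, which is a front vowel, so the suffix is -mep, giving *nefelnimep*.
*elapu* — last vowel /u/ (a back vowel) → -kul → *elapukul*.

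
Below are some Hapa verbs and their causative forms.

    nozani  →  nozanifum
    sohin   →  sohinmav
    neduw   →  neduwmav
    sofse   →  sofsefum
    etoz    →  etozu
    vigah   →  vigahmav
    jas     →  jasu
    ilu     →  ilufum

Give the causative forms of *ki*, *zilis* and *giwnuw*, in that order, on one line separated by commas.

kifum, zilisu, giwnuwmav

The pattern is sibilance of the final sound: -u when the stem ends in a sibilant (*etoz*, *jas*); -mav when the stem ends in a non-sibilant consonant (*sohin*, *neduw*, *vigah*); -fum when the stem ends in a vowel (*nozani*, *sofse*, *ilu*).
*ki* — final sound /i/ (a vowel) → -fum → *kifum*.
*zilis*: final sound = /s/, a sibilant → -u → *zilisu*.
Since the final sound of *giwnuw* is /w/ (a non-sibilant consonant), it takes -mav, giving *giwnuwmav*.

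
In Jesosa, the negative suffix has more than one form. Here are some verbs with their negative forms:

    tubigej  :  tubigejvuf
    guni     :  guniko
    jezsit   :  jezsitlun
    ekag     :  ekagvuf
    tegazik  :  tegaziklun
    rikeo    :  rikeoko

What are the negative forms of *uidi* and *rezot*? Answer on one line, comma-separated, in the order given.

uidiko, rezotlun

The pattern is voicing of the final sound: -lun when the stem ends in a voiceless consonant (*jezsit*, *tegazik*); -vuf when the stem ends in a voiced consonant (*tubigej*, *ekag*); -ko when the stem ends in a vowel (*guni*, *rikeo*).
Since the final sound of *uidi* is /i/ (a vowel), it takes -ko, giving *uidiko*.
*rezot*: final sound = /t/, a voiceless consonant → -lun → *rezotlun*.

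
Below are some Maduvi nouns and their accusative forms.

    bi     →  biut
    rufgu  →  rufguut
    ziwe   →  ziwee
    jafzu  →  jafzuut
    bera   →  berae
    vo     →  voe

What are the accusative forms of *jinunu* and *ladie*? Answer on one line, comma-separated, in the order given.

jinunuut, ladiee

The pattern is height harmony: -ut when the last vowel of the stem is a high vowel (*bi*, *rufgu*, *jafzu*); -e when the last vowel of the stem is a non-high vowel (*ziwe*, *bera*, *vo*).
*jinunu* — last vowel /u/ (a high vowel) → -ut → *jinunuut*.
*ladie* — last vowel /e/ (a non-high vowel) → -e → *ladiee*.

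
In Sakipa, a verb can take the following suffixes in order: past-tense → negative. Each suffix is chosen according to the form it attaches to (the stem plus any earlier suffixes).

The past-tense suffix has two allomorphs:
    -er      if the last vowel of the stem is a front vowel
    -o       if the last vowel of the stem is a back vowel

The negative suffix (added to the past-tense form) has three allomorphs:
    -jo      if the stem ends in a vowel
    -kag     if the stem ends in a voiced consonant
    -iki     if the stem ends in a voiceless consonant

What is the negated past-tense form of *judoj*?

Since the last vowel of *judoj* is /o/ (a back vowel), it takes -o, giving *judojo*.
The past-tense form *judojo*: final sound = /o/, a vowel → -jo → *judojojo*.

judojojo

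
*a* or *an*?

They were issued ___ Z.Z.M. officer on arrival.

a

The indefinite article is chosen by the initial *sound* of the following word, not its spelling.
The initialism *Z.Z.M.* is read letter by letter; the first letter, Z, is pronounced /ziː/, which begins with a consonant sound.
So the article is *a*: They were issued a Z.Z.M. officer on arrival.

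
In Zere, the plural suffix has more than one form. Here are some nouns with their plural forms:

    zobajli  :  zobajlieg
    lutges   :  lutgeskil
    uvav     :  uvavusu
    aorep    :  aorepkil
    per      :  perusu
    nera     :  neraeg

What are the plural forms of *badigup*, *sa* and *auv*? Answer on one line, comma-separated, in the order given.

The alternation tracks the final sound of the stem — -kil when the stem ends in a voiceless consonant (*lutges*, *aorep*); -usu when the stem ends in a voiced consonant (*uvav*, *per*); -eg when the stem ends in a vowel (*zobajli*, *nera*).
Since the final sound of *badigup* is /p/ (a voiceless consonant), it takes -kil, giving *badigupkil*.
*sa*: final sound = /a/, a vowel → -eg → *saeg*.
Since the final sound of *auv* is /v/ (a voiced consonant), it takes -usu, giving *auvusu*.

badigupkil, saeg, auvusu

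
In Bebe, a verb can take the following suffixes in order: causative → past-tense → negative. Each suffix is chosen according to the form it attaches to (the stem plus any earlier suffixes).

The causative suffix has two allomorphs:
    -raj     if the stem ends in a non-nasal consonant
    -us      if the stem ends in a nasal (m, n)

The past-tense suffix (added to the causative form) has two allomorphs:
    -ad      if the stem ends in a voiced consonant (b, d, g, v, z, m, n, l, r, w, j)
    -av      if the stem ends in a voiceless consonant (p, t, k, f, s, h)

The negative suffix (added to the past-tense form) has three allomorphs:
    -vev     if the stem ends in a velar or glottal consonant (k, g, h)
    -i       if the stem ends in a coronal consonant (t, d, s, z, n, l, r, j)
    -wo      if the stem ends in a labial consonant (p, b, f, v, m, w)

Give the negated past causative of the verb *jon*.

*jon* — final consonant /n/ (a nasal) → -us → *jonus*.
Since the final consonant of the causative form *jonus* is /s/ (voiceless), it takes -av, giving *jonusav*.
The past-tense form *jonusav* — final consonant /v/ (labial) → -wo → *jonusavwo*.

jonusavwo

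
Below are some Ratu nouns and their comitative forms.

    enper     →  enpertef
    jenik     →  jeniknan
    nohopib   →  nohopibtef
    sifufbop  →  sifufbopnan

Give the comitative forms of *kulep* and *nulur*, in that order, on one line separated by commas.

The pattern is voicing of the final consonant: -nan when the stem ends in a voiceless consonant (*jenik*, *sifufbop*); -tef when the stem ends in a voiced consonant (*enper*, *nohopib*).
*kulep* — final consonant /p/ (voiceless) → -nan → *kulepnan*.
The final consonant of *nulur* is /r/, which is voiced, so the suffix is -tef, giving *nulurtef*.

kulepnan, nulurtef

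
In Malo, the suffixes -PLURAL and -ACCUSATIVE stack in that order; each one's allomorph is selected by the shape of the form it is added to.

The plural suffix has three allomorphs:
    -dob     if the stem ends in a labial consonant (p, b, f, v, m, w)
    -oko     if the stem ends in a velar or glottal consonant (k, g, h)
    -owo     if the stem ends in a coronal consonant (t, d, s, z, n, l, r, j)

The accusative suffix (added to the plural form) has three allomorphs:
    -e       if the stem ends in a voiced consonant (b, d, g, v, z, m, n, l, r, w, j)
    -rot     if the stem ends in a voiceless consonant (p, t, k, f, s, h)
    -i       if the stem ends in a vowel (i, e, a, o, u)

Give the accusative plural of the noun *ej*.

*ej* — final consonant /j/ (coronal) → -owo → *ejowo*.
The plural form *ejowo*: final sound = /o/, a vowel → -i → *ejowoi*.

ejowoi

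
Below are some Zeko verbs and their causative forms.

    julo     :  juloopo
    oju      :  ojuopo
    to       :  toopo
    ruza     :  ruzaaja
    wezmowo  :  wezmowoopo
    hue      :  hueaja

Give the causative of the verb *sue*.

sueaja

The pattern is rounding harmony: -opo when the last vowel of the stem is a rounded vowel (*julo*, *oju*, *to*, *wezmowo*); -aja when the last vowel of the stem is an unrounded vowel (*ruza*, *hue*).
*sue* — last vowel /e/ (an unrounded vowel) → -aja → *sueaja*.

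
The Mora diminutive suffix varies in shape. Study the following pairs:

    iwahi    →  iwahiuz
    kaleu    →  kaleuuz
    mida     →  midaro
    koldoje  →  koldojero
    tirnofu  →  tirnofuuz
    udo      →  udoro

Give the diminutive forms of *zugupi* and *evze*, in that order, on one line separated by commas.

zugupiuz, evzero

Looking at the last vowel of each stem: -uz when the last vowel of the stem is a high vowel (*iwahi*, *kaleu*, *tirnofu*); -ro when the last vowel of the stem is a non-high vowel (*mida*, *koldoje*, *udo*).
The last vowel of *zugupi* is /i/, which is a high vowel, so the suffix is -uz, giving *zugupiuz*.
Since the last vowel of *evze* is /e/ (a non-high vowel), it takes -ro, giving *evzero*.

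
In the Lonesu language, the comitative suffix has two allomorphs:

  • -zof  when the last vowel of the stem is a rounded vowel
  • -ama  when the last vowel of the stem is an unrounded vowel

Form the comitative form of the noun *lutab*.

lutabama

*lutab*: last vowel = /a/, an unrounded vowel → -ama → *lutabama*.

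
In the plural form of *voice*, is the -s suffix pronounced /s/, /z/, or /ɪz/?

/ɪz/

The stem *voice* ends in a sibilant (/s, z, ʃ, ʒ, tʃ, dʒ/).
The plural suffix surfaces as /ɪz/ after sibilants, /s/ after other voiceless consonants, and /z/ after other voiced sounds.
So the plural -s on *voice* is pronounced /ɪz/.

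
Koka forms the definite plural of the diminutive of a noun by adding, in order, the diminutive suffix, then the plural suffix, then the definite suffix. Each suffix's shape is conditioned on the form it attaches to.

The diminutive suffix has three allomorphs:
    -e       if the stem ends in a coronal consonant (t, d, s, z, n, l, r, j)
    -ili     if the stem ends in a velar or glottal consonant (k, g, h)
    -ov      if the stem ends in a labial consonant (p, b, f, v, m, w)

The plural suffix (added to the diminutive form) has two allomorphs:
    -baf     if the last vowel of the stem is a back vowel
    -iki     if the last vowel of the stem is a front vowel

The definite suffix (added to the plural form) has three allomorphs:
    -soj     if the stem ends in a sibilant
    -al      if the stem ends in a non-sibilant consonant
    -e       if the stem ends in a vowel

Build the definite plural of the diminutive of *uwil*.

*uwil*: final consonant = /l/, coronal → -e → *uwile*.
The diminutive form *uwile*: last vowel = /e/, a front vowel → -iki → *uwileiki*.
The plural form *uwileiki*: final sound = /i/, a vowel → -e → *uwileikie*.

uwileikie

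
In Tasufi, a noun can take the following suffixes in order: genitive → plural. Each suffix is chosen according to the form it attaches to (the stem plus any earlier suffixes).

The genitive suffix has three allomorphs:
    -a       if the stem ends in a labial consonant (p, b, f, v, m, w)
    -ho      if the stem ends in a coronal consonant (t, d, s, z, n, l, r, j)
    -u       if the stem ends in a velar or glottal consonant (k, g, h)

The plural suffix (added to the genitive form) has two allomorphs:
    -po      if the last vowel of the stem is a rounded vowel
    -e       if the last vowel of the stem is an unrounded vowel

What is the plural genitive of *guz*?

The final consonant of *guz* is /z/, which is coronal, so the genitive suffix is -ho, giving *guzho*.
Since the last vowel of the genitive form *guzho* is /o/ (a rounded vowel), it takes -po, giving *guzhopo*.

guzhopo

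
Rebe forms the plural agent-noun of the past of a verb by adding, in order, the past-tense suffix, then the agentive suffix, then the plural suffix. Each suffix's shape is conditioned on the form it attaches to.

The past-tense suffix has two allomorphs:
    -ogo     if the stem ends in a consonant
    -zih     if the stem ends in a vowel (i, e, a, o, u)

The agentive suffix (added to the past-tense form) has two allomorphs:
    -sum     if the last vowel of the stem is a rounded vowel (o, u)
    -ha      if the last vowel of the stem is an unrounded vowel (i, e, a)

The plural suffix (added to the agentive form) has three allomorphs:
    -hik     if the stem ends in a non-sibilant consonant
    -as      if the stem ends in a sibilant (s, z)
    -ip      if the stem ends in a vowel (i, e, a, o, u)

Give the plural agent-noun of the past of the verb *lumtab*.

*lumtab*: final sound = /b/, a consonant → -ogo → *lumtabogo*.
The past-tense form *lumtabogo*: last vowel = /o/, a rounded vowel → -sum → *lumtabogosum*.
Since the final sound of the agentive form *lumtabogosum* is /m/ (a non-sibilant consonant), it takes -hik, giving *lumtabogosumhik*.

lumtabogosumhik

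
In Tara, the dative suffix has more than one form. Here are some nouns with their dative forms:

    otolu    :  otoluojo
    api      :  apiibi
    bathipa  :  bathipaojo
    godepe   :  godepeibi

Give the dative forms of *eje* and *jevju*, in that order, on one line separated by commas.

The suffix is conditioned by the last vowel: -ibi when the last vowel of the stem is a front vowel (*api*, *godepe*); -ojo when the last vowel of the stem is a back vowel (*otolu*, *bathipa*).
The last vowel of *eje* is /e/, which is a front vowel, so the suffix is -ibi, giving *ejeibi*.
*jevju*: last vowel = /u/, a back vowel → -ojo → *jevjuojo*.

ejeibi, jevjuojo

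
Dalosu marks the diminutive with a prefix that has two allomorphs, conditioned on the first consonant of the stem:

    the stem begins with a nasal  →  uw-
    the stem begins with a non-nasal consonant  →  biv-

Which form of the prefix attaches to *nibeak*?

uw-

*nibeak* — first consonant /n/ (a nasal) → uw-.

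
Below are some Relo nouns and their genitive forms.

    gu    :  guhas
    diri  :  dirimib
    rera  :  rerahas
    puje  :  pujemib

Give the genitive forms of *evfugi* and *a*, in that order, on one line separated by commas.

evfugimib, ahas

The alternation tracks the last vowel of the stem — -mib when the last vowel of the stem is a front vowel (*diri*, *puje*); -has when the last vowel of the stem is a back vowel (*gu*, *rera*).
Since the last vowel of *evfugi* is /i/ (a front vowel), it takes -mib, giving *evfugimib*.
Since the last vowel of *a* is /a/ (a back vowel), it takes -has, giving *ahas*.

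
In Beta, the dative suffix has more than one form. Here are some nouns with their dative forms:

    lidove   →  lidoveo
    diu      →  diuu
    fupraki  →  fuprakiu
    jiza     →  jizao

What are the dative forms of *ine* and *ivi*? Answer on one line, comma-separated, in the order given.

The alternation tracks the last vowel of the stem — -u when the last vowel of the stem is a high vowel (*diu*, *fupraki*); -o when the last vowel of the stem is a non-high vowel (*lidove*, *jiza*).
Since the last vowel of *ine* is /e/ (a non-high vowel), it takes -o, giving *ineo*.
The last vowel of *ivi* is /i/, which is a high vowel, so the suffix is -u, giving *iviu*.

ineo, iviu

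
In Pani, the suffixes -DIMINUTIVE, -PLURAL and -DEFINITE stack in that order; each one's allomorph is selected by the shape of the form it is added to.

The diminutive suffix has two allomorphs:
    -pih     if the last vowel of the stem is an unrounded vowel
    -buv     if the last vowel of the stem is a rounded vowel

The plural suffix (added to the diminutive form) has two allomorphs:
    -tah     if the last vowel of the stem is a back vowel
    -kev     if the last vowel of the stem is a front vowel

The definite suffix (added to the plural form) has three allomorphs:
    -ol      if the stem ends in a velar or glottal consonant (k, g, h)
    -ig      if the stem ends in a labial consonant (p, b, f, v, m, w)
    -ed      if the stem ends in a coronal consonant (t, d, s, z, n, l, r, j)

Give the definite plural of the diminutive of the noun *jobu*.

*jobu* — last vowel /u/ (a rounded vowel) → -buv → *jobubuv*.
Since the last vowel of the diminutive form *jobubuv* is /u/ (a back vowel), it takes -tah, giving *jobubuvtah*.
The plural form *jobubuvtah*: final consonant = /h/, velar/glottal → -ol → *jobubuvtahol*.

jobubuvtahol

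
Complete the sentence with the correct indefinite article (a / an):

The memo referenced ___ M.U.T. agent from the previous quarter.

The indefinite article is chosen by the initial *sound* of the following word, not its spelling.
The initialism *M.U.T.* is read letter by letter; the first letter, M, is pronounced /ɛm/, which begins with a vowel sound.
So the article is *an*: The memo referenced an M.U.T. agent from the previous quarter.

an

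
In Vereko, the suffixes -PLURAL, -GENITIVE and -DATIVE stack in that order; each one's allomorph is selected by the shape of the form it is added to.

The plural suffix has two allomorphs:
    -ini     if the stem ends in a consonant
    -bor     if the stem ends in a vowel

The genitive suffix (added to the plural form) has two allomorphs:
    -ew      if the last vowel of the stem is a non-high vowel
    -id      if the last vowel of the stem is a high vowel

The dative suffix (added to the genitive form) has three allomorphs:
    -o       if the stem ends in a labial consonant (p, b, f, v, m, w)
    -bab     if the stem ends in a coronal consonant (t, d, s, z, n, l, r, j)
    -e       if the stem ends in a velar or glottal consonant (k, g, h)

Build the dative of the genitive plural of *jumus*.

jumusiniidbab

*jumus*: final sound = /s/, a consonant → -ini → *jumusini*.
The last vowel of the plural form *jumusini* is /i/, which is a high vowel, so the genitive suffix is -id, giving *jumusiniid*.
The genitive form *jumusiniid* — final consonant /d/ (coronal) → -bab → *jumusiniidbab*.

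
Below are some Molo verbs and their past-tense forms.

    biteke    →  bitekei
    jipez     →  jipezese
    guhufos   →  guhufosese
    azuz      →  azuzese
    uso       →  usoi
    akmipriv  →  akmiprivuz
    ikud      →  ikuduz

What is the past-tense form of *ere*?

The suffix is conditioned by the final sound: -ese when the stem ends in a sibilant (*jipez*, *guhufos*, *azuz*); -uz when the stem ends in a non-sibilant consonant (*akmipriv*, *ikud*); -i when the stem ends in a vowel (*biteke*, *uso*).
The final sound of *ere* is /e/, which is a vowel, so the suffix is -i, giving *erei*.

erei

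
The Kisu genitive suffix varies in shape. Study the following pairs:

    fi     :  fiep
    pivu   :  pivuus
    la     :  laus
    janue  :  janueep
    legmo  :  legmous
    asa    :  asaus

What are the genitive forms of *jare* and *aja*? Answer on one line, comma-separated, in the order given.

jareep, ajaus

The alternation tracks the last vowel of the stem — -ep when the last vowel of the stem is a front vowel (*fi*, *janue*); -us when the last vowel of the stem is a back vowel (*pivu*, *la*, *legmo*, *asa*).
*jare* — last vowel /e/ (a front vowel) → -ep → *jareep*.
The last vowel of *aja* is /a/, which is a back vowel, so the suffix is -us, giving *ajaus*.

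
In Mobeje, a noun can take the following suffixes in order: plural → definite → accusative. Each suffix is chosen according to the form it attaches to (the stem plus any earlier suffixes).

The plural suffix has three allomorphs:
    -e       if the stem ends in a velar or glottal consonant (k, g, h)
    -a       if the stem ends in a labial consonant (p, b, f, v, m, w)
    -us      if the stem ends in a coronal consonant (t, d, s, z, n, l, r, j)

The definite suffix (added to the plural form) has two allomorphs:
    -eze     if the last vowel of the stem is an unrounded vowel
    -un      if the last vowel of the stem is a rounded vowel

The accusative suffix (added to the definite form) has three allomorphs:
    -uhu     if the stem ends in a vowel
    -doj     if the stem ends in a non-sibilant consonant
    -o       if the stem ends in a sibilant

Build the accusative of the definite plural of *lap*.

lapaezeuhu

Since the final consonant of *lap* is /p/ (labial), it takes -a, giving *lapa*.
The plural form *lapa* — last vowel /a/ (an unrounded vowel) → -eze → *lapaeze*.
The definite form *lapaeze* — final sound /e/ (a vowel) → -uhu → *lapaezeuhu*.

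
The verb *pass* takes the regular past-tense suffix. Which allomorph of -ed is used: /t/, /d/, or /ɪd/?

The stem *pass* ends in a voiceless consonant other than /t/.
The -ed suffix is realized as /ɪd/ after /t, d/; as /t/ after other voiceless consonants; and as /d/ after other voiced sounds.
So -ed on *pass* is pronounced /t/.

/t/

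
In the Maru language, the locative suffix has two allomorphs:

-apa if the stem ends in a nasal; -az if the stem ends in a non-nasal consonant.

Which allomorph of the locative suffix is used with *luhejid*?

-az

*luhejid* — final consonant /d/ (non-nasal) → -az.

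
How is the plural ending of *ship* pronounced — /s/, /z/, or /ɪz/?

/s/

The stem *ship* ends in a voiceless non-sibilant consonant.
The plural suffix surfaces as /ɪz/ after sibilants, /s/ after other voiceless consonants, and /z/ after other voiced sounds.
So the plural -s on *ship* is pronounced /s/.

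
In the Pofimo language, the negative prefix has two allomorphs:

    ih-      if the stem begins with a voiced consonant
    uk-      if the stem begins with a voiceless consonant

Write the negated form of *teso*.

ukteso

*teso* — first consonant /t/ (voiceless) → uk- → *ukteso*.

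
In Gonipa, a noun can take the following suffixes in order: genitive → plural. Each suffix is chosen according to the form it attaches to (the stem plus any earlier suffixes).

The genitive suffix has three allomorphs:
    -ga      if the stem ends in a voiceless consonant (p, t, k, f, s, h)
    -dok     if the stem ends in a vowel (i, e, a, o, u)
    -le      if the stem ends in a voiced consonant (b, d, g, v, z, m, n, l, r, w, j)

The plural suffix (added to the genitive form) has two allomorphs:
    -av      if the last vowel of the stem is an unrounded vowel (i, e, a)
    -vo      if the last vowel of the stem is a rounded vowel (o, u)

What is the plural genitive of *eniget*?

enigetgaav

*eniget*: final sound = /t/, a voiceless consonant → -ga → *enigetga*.
The genitive form *enigetga*: last vowel = /a/, an unrounded vowel → -av → *enigetgaav*.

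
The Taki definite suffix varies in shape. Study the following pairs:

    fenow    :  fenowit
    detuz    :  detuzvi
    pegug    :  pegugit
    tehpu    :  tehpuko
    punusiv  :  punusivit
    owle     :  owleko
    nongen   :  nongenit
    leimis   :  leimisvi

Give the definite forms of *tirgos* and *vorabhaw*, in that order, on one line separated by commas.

The alternation tracks the final sound of the stem — -vi when the stem ends in a sibilant (*detuz*, *leimis*); -it when the stem ends in a non-sibilant consonant (*fenow*, *pegug*, *punusiv*, *nongen*); -ko when the stem ends in a vowel (*tehpu*, *owle*).
Since the final sound of *tirgos* is /s/ (a sibilant), it takes -vi, giving *tirgosvi*.
Since the final sound of *vorabhaw* is /w/ (a non-sibilant consonant), it takes -it, giving *vorabhawit*.

tirgosvi, vorabhawit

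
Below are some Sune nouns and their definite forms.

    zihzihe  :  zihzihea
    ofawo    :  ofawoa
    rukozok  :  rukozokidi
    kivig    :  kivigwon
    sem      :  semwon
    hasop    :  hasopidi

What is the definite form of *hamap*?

hamapidi

Looking at the final sound of each stem: -idi when the stem ends in a voiceless consonant (*rukozok*, *hasop*); -won when the stem ends in a voiced consonant (*kivig*, *sem*); -a when the stem ends in a vowel (*zihzihe*, *ofawo*).
Since the final sound of *hamap* is /p/ (a voiceless consonant), it takes -idi, giving *hamapidi*.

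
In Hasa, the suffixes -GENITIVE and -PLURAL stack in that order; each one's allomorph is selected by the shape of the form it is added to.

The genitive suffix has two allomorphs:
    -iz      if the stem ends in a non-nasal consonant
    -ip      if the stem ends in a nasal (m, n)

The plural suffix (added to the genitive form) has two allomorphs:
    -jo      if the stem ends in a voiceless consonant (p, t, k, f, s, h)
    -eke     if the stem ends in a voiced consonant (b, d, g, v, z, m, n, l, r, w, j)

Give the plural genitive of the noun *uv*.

uvizeke

The final consonant of *uv* is /v/, which is non-nasal, so the genitive suffix is -iz, giving *uviz*.
The final consonant of the genitive form *uviz* is /z/, which is voiced, so the plural suffix is -eke, giving *uvizeke*.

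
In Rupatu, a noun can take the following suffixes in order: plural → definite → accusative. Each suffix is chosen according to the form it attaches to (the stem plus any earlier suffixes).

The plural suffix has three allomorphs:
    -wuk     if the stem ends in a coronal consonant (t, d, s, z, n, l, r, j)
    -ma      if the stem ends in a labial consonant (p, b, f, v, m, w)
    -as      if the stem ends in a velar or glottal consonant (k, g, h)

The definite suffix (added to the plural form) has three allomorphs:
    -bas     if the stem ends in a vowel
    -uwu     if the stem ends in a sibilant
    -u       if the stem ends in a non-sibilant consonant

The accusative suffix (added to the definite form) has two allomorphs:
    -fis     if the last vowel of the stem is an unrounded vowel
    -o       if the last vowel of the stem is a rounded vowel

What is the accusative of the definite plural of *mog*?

*mog*: final consonant = /g/, velar/glottal → -as → *mogas*.
Since the final sound of the plural form *mogas* is /s/ (a sibilant), it takes -uwu, giving *mogasuwu*.
The definite form *mogasuwu*: last vowel = /u/, a rounded vowel → -o → *mogasuwuo*.

mogasuwuo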